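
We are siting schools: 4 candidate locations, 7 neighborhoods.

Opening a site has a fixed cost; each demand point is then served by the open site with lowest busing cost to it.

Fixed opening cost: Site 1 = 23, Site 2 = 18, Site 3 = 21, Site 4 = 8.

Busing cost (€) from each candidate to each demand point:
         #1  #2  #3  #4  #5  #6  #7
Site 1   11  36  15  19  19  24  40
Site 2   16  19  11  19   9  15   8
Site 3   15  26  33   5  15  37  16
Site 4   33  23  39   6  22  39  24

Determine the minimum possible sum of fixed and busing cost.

110

Open {Site 2, Site 4}: assign each demand point to its cheapest open site.
  #1→Site 2 16, #2→Site 2 19, #3→Site 2 11, #4→Site 4 6, #5→Site 2 9, #6→Site 2 15, #7→Site 2 8
  busing cost 84, fixed 26 → total 110.
Compare {Site 2}: busing cost 97 + fixed 18 = 115.
Compare {Site 2, Site 3}: busing cost 82 + fixed 39 = 121.
Compare {Site 1, Site 2, Site 4}: busing cost 79 + fixed 49 = 128.
All other subsets cost ≥ 115. Minimum total cost: 110.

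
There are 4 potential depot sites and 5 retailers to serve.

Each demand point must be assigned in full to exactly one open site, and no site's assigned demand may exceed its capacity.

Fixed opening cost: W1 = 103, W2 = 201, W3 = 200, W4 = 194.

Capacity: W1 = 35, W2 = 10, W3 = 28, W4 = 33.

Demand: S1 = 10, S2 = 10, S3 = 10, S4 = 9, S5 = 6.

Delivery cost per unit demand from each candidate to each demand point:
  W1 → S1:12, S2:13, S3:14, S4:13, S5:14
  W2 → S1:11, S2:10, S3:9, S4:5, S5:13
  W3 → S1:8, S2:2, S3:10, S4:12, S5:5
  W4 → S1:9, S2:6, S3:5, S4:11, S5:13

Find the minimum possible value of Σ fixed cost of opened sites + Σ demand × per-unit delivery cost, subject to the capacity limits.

Open {W3, W4}; cheapest assignment that respects the capacities:
  W3 (cap 28, load 26): S1, S2, S5 — cost 10×8 + 10×2 + 6×5 = 130
  W4 (cap 33, load 19): S3, S4 — cost 10×5 + 9×11 = 149
  Shipping 279, fixed 394 → total 673.
  Any other capacity-feasible assignment to {W3, W4} ships for at least 279.
Compare {W1, W3}: its best feasible assignment gives total 690.
Compare {W1, W4}: its best feasible assignment gives total 698.
Every other set of open sites that can feasibly serve all demand totals ≥ 690 even under its best assignment. Minimum: 673.

673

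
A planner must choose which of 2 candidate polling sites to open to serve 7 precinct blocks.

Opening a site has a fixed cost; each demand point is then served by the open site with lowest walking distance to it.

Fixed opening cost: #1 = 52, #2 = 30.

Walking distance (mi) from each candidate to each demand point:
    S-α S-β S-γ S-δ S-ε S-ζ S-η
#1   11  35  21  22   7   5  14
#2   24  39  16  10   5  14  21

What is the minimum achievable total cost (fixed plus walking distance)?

Open {#2}: assign each demand point to its cheapest open site.
  S-α→#2 24, S-β→#2 39, S-γ→#2 16, S-δ→#2 10, S-ε→#2 5, S-ζ→#2 14, S-η→#2 21
  walking distance 129, fixed 30 → total 159.
Compare {#1}: walking distance 115 + fixed 52 = 167.
Compare {#1, #2}: walking distance 96 + fixed 82 = 178.

159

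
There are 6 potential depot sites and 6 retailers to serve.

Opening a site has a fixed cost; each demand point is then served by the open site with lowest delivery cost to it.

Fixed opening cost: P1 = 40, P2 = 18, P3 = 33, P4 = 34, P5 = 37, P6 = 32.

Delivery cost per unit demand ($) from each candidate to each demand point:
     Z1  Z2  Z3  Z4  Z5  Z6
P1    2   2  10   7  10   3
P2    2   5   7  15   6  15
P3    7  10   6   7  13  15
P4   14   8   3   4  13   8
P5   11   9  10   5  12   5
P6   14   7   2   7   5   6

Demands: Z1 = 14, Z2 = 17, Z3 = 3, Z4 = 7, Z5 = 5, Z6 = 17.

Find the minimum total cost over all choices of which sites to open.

Open {P1, P6}: assign each demand point to its cheapest open site.
  Z1→P1 14×2=28, Z2→P1 17×2=34, Z3→P6 3×2=6, Z4→P1 7×7=49, Z5→P6 5×5=25, Z6→P1 17×3=51
  delivery cost 193, fixed 72 → total 265.
Compare {P1, P2}: delivery cost 213 + fixed 58 = 271.
Compare {P1, P2, P4}: delivery cost 180 + fixed 92 = 272.
Compare {P1, P4}: delivery cost 200 + fixed 74 = 274.
All other subsets cost ≥ 271. Minimum total cost: 265.

265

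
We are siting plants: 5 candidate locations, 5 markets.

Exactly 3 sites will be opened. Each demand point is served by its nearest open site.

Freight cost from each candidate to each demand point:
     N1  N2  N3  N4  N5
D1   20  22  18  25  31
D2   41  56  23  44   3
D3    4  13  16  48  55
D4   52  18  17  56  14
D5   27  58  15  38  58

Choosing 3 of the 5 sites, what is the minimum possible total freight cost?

Open {D1, D2, D3}.
  N1→D3 4, N2→D3 13, N3→D3 16, N4→D1 25, N5→D2 3  ⇒ total 61.
Compare {D1, D3, D4}: total 72.
Compare {D2, D3, D5}: total 73.
No size-3 selection does better; minimum is 61.

61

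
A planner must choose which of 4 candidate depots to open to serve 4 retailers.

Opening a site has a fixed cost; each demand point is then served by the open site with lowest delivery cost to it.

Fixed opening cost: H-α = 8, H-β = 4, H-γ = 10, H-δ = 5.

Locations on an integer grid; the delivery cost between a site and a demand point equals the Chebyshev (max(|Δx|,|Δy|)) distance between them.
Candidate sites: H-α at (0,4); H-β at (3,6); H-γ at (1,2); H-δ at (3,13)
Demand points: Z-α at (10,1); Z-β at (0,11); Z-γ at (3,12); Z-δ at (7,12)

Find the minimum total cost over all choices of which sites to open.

Open {H-β, H-δ}: assign each demand point to its cheapest open site.
  Z-α→H-β 7, Z-β→H-δ 3, Z-γ→H-δ 1, Z-δ→H-δ 4
  delivery cost 15, fixed 9 → total 24.
Compare {H-δ}: delivery cost 20 + fixed 5 = 25.
Compare {H-β}: delivery cost 24 + fixed 4 = 28.
Compare {H-α, H-δ}: delivery cost 18 + fixed 13 = 31.
All other subsets cost ≥ 25. Minimum total cost: 24.

24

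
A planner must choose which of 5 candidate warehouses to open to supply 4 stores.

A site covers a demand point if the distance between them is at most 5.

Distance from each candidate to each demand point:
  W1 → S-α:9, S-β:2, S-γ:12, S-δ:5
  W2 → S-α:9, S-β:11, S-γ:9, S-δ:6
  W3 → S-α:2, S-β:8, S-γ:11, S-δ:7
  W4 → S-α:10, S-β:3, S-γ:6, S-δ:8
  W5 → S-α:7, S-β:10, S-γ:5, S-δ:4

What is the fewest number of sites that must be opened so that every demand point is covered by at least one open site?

Coverage sets (demand points within 5 of each site):
  W1: {S-β, S-δ}
  W2: {}
  W3: {S-α}
  W4: {S-β}
  W5: {S-γ, S-δ}
No 2 sites suffice: every size-2 union leaves at least one demand point uncovered.
But {W1, W3, W5} covers everything, so the minimum is 3.

3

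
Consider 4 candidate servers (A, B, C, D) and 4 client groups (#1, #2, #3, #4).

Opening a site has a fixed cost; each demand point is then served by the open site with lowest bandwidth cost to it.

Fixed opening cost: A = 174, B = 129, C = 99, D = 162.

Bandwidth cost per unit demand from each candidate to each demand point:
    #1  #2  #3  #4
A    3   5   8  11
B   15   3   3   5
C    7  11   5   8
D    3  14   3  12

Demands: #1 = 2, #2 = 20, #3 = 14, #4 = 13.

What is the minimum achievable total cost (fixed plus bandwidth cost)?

Open {B}: assign each demand point to its cheapest open site.
  #1→B 2×15=30, #2→B 20×3=60, #3→B 14×3=42, #4→B 13×5=65
  bandwidth cost 197, fixed 129 → total 326.
Compare {B, C}: bandwidth cost 181 + fixed 228 = 409.
Compare {B, D}: bandwidth cost 173 + fixed 291 = 464.
Compare {A, B}: bandwidth cost 173 + fixed 303 = 476.
All other subsets cost ≥ 409. Minimum total cost: 326.

326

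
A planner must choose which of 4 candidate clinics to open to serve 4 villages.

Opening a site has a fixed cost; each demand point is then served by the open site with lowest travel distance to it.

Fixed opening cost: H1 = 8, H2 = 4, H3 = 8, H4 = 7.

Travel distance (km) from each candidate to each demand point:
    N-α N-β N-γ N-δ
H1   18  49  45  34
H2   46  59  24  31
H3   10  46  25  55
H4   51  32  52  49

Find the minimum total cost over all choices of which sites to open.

Open {H2, H3, H4}: assign each demand point to its cheapest open site.
  N-α→H3 10, N-β→H4 32, N-γ→H2 24, N-δ→H2 31
  travel distance 97, fixed 19 → total 116.
Compare {H2, H3}: travel distance 111 + fixed 12 = 123.
Compare {H1, H2, H4}: travel distance 105 + fixed 19 = 124.
Compare {H1, H3, H4}: travel distance 101 + fixed 23 = 124.
All other subsets cost ≥ 123. Minimum total cost: 116.

116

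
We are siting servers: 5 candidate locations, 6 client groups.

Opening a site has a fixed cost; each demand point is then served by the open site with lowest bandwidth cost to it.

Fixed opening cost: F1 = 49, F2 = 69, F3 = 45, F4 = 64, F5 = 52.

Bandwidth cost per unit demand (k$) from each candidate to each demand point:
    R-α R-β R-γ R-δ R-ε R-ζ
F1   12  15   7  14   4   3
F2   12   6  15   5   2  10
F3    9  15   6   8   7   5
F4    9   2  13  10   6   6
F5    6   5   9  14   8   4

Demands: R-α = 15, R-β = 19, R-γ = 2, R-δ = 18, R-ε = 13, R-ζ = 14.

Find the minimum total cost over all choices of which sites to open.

Open {F2, F5}: assign each demand point to its cheapest open site.
  R-α→F5 15×6=90, R-β→F5 19×5=95, R-γ→F5 2×9=18, R-δ→F2 18×5=90, R-ε→F2 13×2=26, R-ζ→F5 14×4=56
  bandwidth cost 375, fixed 121 → total 496.
Compare {F2, F4, F5}: bandwidth cost 318 + fixed 185 = 503.
Compare {F1, F2, F4}: bandwidth cost 345 + fixed 182 = 527.
Compare {F1, F2, F5}: bandwidth cost 357 + fixed 170 = 527.
All other subsets cost ≥ 503. Minimum total cost: 496.

496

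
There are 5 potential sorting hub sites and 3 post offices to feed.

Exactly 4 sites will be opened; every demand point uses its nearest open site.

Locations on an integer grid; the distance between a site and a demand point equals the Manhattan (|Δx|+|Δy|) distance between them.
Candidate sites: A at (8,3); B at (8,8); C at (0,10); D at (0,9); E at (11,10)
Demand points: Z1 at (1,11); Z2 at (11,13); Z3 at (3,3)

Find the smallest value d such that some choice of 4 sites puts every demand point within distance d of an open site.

Open {A, B, C, E}.
  Farthest demand point is Z3 at distance 5 (to A); all others are ≤ 5.
With {A, B, D, E} the worst case is 5.
With {A, C, D, E} the worst case is 5.
No size-4 selection achieves below 5.

5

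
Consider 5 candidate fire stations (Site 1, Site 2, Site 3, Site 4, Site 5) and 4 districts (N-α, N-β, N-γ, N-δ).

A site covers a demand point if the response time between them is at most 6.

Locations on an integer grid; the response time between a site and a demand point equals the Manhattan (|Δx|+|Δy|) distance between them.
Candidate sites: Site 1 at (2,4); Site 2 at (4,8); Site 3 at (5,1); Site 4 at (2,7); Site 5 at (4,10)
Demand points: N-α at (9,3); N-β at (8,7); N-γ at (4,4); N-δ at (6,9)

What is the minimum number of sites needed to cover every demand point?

2

Coverage sets (demand points within 6 of each site):
  Site 1: {N-γ}
  Site 2: {N-β, N-γ, N-δ}
  Site 3: {N-α, N-γ}
  Site 4: {N-β, N-γ, N-δ}
  Site 5: {N-γ, N-δ}
No single site covers all 4 demand points.
But {Site 2, Site 3} covers everything, so the minimum is 2.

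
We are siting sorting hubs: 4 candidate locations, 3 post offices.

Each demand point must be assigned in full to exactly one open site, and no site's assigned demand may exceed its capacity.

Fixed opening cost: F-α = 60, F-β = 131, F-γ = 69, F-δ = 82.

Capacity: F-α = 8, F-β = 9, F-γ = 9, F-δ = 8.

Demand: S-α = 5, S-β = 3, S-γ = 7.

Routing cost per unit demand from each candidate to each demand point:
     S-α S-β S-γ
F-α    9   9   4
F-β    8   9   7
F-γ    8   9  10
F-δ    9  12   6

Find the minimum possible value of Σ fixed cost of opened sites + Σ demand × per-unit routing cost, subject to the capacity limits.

224

Open {F-α, F-γ}; cheapest assignment that respects the capacities:
  F-α (cap 8, load 7): S-γ — cost 7×4 = 28
  F-γ (cap 9, load 8): S-α, S-β — cost 5×8 + 3×9 = 67
  Shipping 95, fixed 129 → total 224.
  Any other capacity-feasible assignment to {F-α, F-γ} ships for at least 95.
Compare {F-α, F-δ}: its best feasible assignment gives total 251.
Compare {F-γ, F-δ}: its best feasible assignment gives total 260.
Every other set of open sites that can feasibly serve all demand totals ≥ 251 even under its best assignment. Minimum: 224.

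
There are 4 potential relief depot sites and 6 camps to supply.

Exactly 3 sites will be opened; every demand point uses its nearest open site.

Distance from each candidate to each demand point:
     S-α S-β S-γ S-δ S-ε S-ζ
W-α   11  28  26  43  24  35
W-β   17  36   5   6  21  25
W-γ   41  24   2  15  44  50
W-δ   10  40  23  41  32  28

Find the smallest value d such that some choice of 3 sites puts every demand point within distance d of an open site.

Open {W-α, W-β, W-γ}.
  Farthest demand point is S-ζ at distance 25 (to W-β); all others are ≤ 25.
With {W-β, W-γ, W-δ} the worst case is 25.
With {W-α, W-β, W-δ} the worst case is 28.
No size-3 selection achieves below 25.

25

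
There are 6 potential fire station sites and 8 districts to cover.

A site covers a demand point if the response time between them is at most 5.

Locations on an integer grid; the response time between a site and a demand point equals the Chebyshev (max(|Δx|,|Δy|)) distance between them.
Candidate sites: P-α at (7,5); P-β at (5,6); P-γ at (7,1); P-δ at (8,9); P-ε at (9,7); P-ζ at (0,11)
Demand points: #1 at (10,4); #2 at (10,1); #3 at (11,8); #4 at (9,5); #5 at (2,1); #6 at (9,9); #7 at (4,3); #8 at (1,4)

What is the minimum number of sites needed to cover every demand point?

2

Coverage sets (demand points within 5 of each site):
  P-α: {#1, #2, #3, #4, #5, #6, #7}
  P-β: {#1, #2, #4, #5, #6, #7, #8}
  P-γ: {#1, #2, #4, #5, #7}
  P-δ: {#1, #3, #4, #6}
  P-ε: {#1, #3, #4, #6, #7}
  P-ζ: {}
No single site covers all 8 demand points.
But {P-α, P-β} covers everything, so the minimum is 2.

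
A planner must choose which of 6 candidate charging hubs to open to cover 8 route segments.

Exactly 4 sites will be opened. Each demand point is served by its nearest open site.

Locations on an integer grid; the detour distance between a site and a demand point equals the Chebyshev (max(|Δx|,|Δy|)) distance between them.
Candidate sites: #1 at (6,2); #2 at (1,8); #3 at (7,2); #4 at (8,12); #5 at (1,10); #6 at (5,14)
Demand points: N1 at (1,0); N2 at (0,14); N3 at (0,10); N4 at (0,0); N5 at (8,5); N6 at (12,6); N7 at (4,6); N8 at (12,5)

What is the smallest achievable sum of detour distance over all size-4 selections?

Open {#1, #2, #3, #5}.
  N1→#1 5, N2→#5 4, N3→#5 1, N4→#1 6, N5→#1 3, N6→#3 5, N7→#2 3, N8→#3 5  ⇒ total 32.
Compare {#1, #3, #4, #5}: total 33.
Compare {#1, #3, #5, #6}: total 33.
No size-4 selection does better; minimum is 32.

32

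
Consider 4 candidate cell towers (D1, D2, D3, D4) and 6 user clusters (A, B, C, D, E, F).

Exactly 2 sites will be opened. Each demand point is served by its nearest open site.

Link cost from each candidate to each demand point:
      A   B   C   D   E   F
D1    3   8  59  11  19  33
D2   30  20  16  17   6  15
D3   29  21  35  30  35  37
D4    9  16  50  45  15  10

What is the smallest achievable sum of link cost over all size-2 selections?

Open {D1, D2}.
  A→D1 3, B→D1 8, C→D2 16, D→D1 11, E→D2 6, F→D2 15  ⇒ total 59.
Compare {D2, D4}: total 74.
Compare {D1, D4}: total 97.
No size-2 selection does better; minimum is 59.

59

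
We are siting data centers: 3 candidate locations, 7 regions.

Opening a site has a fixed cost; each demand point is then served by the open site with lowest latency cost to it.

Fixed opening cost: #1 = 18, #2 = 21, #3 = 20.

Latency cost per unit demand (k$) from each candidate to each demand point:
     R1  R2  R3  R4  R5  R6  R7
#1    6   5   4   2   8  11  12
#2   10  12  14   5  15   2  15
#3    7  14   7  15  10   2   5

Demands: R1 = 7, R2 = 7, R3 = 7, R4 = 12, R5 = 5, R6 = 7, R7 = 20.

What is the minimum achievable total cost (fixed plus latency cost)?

321

Open {#1, #3}: assign each demand point to its cheapest open site.
  R1→#1 7×6=42, R2→#1 7×5=35, R3→#1 7×4=28, R4→#1 12×2=24, R5→#1 5×8=40, R6→#3 7×2=14, R7→#3 20×5=100
  latency cost 283, fixed 38 → total 321.
Compare {#1, #2, #3}: latency cost 283 + fixed 59 = 342.
Compare {#2, #3}: latency cost 406 + fixed 41 = 447.
Compare {#1, #2}: latency cost 423 + fixed 39 = 462.
All other subsets cost ≥ 342. Minimum total cost: 321.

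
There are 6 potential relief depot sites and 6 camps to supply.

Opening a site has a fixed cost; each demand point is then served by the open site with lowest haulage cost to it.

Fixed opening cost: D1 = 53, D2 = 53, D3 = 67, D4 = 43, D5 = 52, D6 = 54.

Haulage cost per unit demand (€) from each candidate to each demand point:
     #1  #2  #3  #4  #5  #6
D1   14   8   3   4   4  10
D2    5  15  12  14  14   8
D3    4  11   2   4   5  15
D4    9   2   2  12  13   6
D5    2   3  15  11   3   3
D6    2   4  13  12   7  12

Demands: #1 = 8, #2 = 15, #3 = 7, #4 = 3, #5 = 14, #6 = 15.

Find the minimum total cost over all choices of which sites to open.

275

Open {D4, D5}: assign each demand point to its cheapest open site.
  #1→D5 8×2=16, #2→D4 15×2=30, #3→D4 7×2=14, #4→D5 3×11=33, #5→D5 14×3=42, #6→D5 15×3=45
  haulage cost 180, fixed 95 → total 275.
Compare {D1, D5}: haulage cost 181 + fixed 105 = 286.
Compare {D3, D5}: haulage cost 174 + fixed 119 = 293.
Compare {D1, D4, D5}: haulage cost 159 + fixed 148 = 307.
All other subsets cost ≥ 286. Minimum total cost: 275.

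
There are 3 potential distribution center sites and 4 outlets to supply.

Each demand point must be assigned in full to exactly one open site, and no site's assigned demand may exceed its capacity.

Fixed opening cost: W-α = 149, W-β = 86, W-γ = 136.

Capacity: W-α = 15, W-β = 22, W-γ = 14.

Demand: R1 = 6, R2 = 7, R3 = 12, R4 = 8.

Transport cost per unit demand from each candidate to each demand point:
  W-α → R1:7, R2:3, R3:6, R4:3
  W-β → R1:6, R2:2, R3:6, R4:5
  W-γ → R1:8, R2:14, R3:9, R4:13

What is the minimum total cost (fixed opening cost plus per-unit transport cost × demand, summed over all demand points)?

387

Open {W-α, W-β}; cheapest assignment that respects the capacities:
  W-α (cap 15, load 14): R1, R4 — cost 6×7 + 8×3 = 66
  W-β (cap 22, load 19): R2, R3 — cost 7×2 + 12×6 = 86
  Shipping 152, fixed 235 → total 387.
  Any other capacity-feasible assignment to {W-α, W-β} ships for at least 152.
Compare {W-β, W-γ}: its best feasible assignment gives total 420.
Compare {W-α, W-β, W-γ}: its best feasible assignment gives total 523.
Every other set of open sites that can feasibly serve all demand totals ≥ 420 even under its best assignment. Minimum: 387.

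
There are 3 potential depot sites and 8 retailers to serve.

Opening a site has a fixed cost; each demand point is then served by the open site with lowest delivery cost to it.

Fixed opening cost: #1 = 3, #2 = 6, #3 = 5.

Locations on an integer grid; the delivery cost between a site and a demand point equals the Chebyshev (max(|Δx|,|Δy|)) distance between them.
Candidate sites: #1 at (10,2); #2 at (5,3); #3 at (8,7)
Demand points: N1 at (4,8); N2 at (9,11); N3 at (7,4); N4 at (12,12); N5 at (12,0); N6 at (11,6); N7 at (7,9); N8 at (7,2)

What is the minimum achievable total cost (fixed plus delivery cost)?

34

Open {#1, #3}: assign each demand point to its cheapest open site.
  N1→#3 4, N2→#3 4, N3→#1 3, N4→#3 5, N5→#1 2, N6→#3 3, N7→#3 2, N8→#1 3
  delivery cost 26, fixed 8 → total 34.
Compare {#3}: delivery cost 33 + fixed 5 = 38.
Compare {#1, #2, #3}: delivery cost 24 + fixed 14 = 38.
Compare {#2, #3}: delivery cost 29 + fixed 11 = 40.
All other subsets cost ≥ 38. Minimum total cost: 34.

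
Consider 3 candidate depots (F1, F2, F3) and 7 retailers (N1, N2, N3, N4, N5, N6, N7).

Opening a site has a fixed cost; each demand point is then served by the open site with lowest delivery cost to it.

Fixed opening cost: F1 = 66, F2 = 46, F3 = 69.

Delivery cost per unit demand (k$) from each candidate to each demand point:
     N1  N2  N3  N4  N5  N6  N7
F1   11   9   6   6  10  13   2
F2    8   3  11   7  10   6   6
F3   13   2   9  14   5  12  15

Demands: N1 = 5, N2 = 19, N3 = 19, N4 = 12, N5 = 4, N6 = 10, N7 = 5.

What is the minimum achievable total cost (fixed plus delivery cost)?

Open {F1, F2}: assign each demand point to its cheapest open site.
  N1→F2 5×8=40, N2→F2 19×3=57, N3→F1 19×6=114, N4→F1 12×6=72, N5→F1 4×10=40, N6→F2 10×6=60, N7→F1 5×2=10
  delivery cost 393, fixed 112 → total 505.
Compare {F1, F2, F3}: delivery cost 354 + fixed 181 = 535.
Compare {F2, F3}: delivery cost 443 + fixed 115 = 558.
Compare {F1, F3}: delivery cost 429 + fixed 135 = 564.
All other subsets cost ≥ 535. Minimum total cost: 505.

505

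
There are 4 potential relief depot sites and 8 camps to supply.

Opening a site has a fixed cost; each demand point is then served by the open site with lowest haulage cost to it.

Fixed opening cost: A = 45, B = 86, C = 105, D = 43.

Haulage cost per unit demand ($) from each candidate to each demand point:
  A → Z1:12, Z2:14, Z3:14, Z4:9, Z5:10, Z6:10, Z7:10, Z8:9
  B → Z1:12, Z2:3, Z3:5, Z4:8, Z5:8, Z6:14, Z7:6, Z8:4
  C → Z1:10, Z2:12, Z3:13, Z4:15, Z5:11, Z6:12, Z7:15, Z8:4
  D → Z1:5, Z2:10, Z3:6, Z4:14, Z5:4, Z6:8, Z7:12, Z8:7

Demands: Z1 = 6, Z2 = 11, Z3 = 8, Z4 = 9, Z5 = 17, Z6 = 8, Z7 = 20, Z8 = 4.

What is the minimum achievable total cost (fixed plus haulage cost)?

Open {B, D}: assign each demand point to its cheapest open site.
  Z1→D 6×5=30, Z2→B 11×3=33, Z3→B 8×5=40, Z4→B 9×8=72, Z5→D 17×4=68, Z6→D 8×8=64, Z7→B 20×6=120, Z8→B 4×4=16
  haulage cost 443, fixed 129 → total 572.
Compare {A, B, D}: haulage cost 443 + fixed 174 = 617.
Compare {B, C, D}: haulage cost 443 + fixed 234 = 677.
Compare {B}: haulage cost 601 + fixed 86 = 687.
All other subsets cost ≥ 617. Minimum total cost: 572.

572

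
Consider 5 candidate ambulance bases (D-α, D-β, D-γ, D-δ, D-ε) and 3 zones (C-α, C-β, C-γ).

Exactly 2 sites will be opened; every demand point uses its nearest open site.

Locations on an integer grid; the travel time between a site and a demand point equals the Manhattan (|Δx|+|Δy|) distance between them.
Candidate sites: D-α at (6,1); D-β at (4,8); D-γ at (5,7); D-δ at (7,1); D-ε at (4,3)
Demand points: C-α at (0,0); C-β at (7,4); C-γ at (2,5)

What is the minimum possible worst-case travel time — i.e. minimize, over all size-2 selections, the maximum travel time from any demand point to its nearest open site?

7

Open {D-α, D-β}.
  Farthest demand point is C-α at travel time 7 (to D-α); all others are ≤ 7.
With {D-α, D-γ} the worst case is 7.
With {D-α, D-ε} the worst case is 7.
No size-2 selection achieves below 7.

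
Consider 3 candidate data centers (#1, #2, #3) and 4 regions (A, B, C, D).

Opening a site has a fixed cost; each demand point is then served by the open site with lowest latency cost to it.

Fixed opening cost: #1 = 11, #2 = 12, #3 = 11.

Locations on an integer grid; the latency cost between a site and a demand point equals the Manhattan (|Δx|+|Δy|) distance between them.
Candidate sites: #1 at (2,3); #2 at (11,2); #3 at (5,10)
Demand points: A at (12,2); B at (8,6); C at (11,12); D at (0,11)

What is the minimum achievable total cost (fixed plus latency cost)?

Open {#2, #3}: assign each demand point to its cheapest open site.
  A→#2 1, B→#2 7, C→#3 8, D→#3 6
  latency cost 22, fixed 23 → total 45.
Compare {#3}: latency cost 36 + fixed 11 = 47.
Compare {#2}: latency cost 38 + fixed 12 = 50.
Compare {#1, #2}: latency cost 28 + fixed 23 = 51.
All other subsets cost ≥ 47. Minimum total cost: 45.

45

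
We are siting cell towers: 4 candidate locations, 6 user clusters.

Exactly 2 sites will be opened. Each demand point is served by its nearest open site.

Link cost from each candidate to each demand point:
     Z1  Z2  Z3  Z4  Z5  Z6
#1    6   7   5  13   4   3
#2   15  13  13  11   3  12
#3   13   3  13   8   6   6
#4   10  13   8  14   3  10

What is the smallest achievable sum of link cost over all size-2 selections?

29

Open {#1, #3}.
  Z1→#1 6, Z2→#3 3, Z3→#1 5, Z4→#3 8, Z5→#1 4, Z6→#1 3  ⇒ total 29.
Compare {#1, #2}: total 35.
Compare {#1, #4}: total 37.
No size-2 selection does better; minimum is 29.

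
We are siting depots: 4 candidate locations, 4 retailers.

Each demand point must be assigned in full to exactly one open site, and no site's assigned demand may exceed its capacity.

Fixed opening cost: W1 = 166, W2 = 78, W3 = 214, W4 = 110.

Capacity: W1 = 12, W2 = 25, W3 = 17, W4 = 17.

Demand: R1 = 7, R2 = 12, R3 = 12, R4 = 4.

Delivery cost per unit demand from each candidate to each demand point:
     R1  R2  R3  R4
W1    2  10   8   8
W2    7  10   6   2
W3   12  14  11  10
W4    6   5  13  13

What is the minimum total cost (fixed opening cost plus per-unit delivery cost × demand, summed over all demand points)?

377

Open {W2, W4}; cheapest assignment that respects the capacities:
  W2 (cap 25, load 23): R1, R3, R4 — cost 7×7 + 12×6 + 4×2 = 129
  W4 (cap 17, load 12): R2 — cost 12×5 = 60
  Shipping 189, fixed 188 → total 377.
  Any other capacity-feasible assignment to {W2, W4} ships for at least 189.
Compare {W1, W2}: its best feasible assignment gives total 482.
Compare {W1, W2, W4}: its best feasible assignment gives total 508.
Every other set of open sites that can feasibly serve all demand totals ≥ 482 even under its best assignment. Minimum: 377.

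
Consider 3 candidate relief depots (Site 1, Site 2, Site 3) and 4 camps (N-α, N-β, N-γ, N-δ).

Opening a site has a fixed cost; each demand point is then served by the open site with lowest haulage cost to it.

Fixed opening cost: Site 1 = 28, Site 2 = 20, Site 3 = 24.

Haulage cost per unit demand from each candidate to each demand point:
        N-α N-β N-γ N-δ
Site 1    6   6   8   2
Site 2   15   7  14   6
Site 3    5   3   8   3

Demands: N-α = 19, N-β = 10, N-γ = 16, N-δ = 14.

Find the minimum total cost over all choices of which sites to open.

Open {Site 3}: assign each demand point to its cheapest open site.
  N-α→Site 3 19×5=95, N-β→Site 3 10×3=30, N-γ→Site 3 16×8=128, N-δ→Site 3 14×3=42
  haulage cost 295, fixed 24 → total 319.
Compare {Site 1, Site 3}: haulage cost 281 + fixed 52 = 333.
Compare {Site 2, Site 3}: haulage cost 295 + fixed 44 = 339.
Compare {Site 1, Site 2, Site 3}: haulage cost 281 + fixed 72 = 353.
All other subsets cost ≥ 333. Minimum total cost: 319.

319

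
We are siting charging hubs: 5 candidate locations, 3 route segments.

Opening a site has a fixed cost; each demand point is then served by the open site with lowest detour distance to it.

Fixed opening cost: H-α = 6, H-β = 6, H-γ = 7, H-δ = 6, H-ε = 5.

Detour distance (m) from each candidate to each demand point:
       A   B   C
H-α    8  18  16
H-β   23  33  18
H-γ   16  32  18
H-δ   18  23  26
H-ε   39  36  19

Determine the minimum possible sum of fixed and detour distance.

Open {H-α}: assign each demand point to its cheapest open site.
  A→H-α 8, B→H-α 18, C→H-α 16
  detour distance 42, fixed 6 → total 48.
Compare {H-α, H-ε}: detour distance 42 + fixed 11 = 53.
Compare {H-α, H-β}: detour distance 42 + fixed 12 = 54.
Compare {H-α, H-δ}: detour distance 42 + fixed 12 = 54.
All other subsets cost ≥ 53. Minimum total cost: 48.

48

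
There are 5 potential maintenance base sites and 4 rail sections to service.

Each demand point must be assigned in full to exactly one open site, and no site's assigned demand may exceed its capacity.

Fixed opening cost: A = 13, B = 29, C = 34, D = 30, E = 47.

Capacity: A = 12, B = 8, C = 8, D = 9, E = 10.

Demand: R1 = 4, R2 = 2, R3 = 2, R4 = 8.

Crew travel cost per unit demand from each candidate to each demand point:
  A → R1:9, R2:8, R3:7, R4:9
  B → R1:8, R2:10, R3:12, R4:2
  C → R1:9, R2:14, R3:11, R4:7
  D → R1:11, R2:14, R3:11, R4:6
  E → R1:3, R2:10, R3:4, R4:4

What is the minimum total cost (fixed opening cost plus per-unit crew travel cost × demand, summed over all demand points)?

Open {A, B}; cheapest assignment that respects the capacities:
  A (cap 12, load 8): R1, R2, R3 — cost 4×9 + 2×8 + 2×7 = 66
  B (cap 8, load 8): R4 — cost 8×2 = 16
  Shipping 82, fixed 42 → total 124.
  Any other capacity-feasible assignment to {A, B} ships for at least 82.
Compare {B, E}: its best feasible assignment gives total 132.
Compare {A, B, E}: its best feasible assignment gives total 141.
Every other set of open sites that can feasibly serve all demand totals ≥ 132 even under its best assignment. Minimum: 124.

124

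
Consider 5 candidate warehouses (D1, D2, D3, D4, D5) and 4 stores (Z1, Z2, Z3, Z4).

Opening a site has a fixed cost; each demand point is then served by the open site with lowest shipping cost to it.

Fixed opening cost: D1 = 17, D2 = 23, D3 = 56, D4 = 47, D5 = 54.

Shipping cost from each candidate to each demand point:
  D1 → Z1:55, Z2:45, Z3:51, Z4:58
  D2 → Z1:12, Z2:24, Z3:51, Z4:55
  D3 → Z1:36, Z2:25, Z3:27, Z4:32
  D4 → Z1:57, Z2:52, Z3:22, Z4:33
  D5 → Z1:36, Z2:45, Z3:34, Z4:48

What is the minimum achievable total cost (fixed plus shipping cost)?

161

Open {D2, D4}: assign each demand point to its cheapest open site.
  Z1→D2 12, Z2→D2 24, Z3→D4 22, Z4→D4 33
  shipping cost 91, fixed 70 → total 161.
Compare {D2}: shipping cost 142 + fixed 23 = 165.
Compare {D2, D3}: shipping cost 95 + fixed 79 = 174.
Compare {D3}: shipping cost 120 + fixed 56 = 176.
All other subsets cost ≥ 165. Minimum total cost: 161.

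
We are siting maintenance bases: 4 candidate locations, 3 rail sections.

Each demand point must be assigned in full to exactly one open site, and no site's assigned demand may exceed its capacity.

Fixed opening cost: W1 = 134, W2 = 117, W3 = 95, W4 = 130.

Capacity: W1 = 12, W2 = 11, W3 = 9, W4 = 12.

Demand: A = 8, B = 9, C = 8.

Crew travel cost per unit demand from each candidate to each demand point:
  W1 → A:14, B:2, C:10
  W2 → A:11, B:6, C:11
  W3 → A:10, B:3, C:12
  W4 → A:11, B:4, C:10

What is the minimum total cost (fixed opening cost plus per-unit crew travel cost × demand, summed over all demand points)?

532

Open {W1, W2, W3}; cheapest assignment that respects the capacities:
  W1 (cap 12, load 9): B — cost 9×2 = 18
  W2 (cap 11, load 8): C — cost 8×11 = 88
  W3 (cap 9, load 8): A — cost 8×10 = 80
  Shipping 186, fixed 346 → total 532.
  Any other capacity-feasible assignment to {W1, W2, W3} ships for at least 186.
Compare {W1, W3, W4}: its best feasible assignment gives total 537.
Compare {W2, W3, W4}: its best feasible assignment gives total 537.
Every other set of open sites that can feasibly serve all demand totals ≥ 537 even under its best assignment. Minimum: 532.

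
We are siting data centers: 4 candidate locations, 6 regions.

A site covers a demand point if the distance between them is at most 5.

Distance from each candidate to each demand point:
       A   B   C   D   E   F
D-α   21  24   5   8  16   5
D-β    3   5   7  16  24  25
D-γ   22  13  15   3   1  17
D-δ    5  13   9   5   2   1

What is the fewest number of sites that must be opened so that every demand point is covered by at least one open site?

Coverage sets (demand points within 5 of each site):
  D-α: {C, F}
  D-β: {A, B}
  D-γ: {D, E}
  D-δ: {A, D, E, F}
No 2 sites suffice: every size-2 union leaves at least one demand point uncovered.
But {D-α, D-β, D-γ} covers everything, so the minimum is 3.

3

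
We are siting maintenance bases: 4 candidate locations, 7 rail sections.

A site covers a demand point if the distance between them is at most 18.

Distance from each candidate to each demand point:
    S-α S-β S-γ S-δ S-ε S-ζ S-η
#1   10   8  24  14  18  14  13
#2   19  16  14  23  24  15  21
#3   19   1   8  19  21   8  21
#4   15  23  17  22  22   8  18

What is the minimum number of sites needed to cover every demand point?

Coverage sets (demand points within 18 of each site):
  #1: {S-α, S-β, S-δ, S-ε, S-ζ, S-η}
  #2: {S-β, S-γ, S-ζ}
  #3: {S-β, S-γ, S-ζ}
  #4: {S-α, S-γ, S-ζ, S-η}
No single site covers all 7 demand points.
But {#1, #2} covers everything, so the minimum is 2.

2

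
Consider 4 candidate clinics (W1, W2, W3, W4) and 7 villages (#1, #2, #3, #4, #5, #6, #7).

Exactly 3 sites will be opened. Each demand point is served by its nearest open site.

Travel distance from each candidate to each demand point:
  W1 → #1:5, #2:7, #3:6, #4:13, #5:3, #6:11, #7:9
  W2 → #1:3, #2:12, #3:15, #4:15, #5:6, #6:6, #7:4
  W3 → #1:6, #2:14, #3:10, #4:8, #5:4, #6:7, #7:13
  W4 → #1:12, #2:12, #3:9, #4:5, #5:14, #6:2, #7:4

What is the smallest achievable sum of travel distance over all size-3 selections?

Open {W1, W2, W4}.
  #1→W2 3, #2→W1 7, #3→W1 6, #4→W4 5, #5→W1 3, #6→W4 2, #7→W2 4  ⇒ total 30.
Compare {W1, W3, W4}: total 32.
Compare {W1, W2, W3}: total 37.
No size-3 selection does better; minimum is 30.

30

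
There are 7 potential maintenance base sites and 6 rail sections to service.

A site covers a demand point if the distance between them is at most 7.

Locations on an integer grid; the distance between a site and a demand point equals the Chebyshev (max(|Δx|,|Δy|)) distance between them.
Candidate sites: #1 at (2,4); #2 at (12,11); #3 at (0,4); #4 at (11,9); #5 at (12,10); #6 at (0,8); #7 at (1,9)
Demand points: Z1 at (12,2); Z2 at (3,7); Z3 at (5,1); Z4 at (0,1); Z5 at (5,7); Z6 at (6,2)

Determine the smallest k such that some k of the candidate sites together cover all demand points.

Coverage sets (demand points within 7 of each site):
  #1: {Z2, Z3, Z4, Z5, Z6}
  #2: {Z5}
  #3: {Z2, Z3, Z4, Z5, Z6}
  #4: {Z1, Z5, Z6}
  #5: {Z5}
  #6: {Z2, Z3, Z4, Z5, Z6}
  #7: {Z2, Z5, Z6}
No single site covers all 6 demand points.
But {#1, #4} covers everything, so the minimum is 2.

2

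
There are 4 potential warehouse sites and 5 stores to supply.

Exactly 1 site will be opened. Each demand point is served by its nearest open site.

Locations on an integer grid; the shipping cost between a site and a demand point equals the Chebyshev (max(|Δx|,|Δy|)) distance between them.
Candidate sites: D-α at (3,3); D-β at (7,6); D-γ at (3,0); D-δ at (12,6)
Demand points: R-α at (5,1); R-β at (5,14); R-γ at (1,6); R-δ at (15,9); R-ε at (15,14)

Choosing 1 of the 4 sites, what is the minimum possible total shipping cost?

Open {D-β}.
  R-α→D-β 5, R-β→D-β 8, R-γ→D-β 6, R-δ→D-β 8, R-ε→D-β 8  ⇒ total 35.
Compare {D-δ}: total 37.
Compare {D-α}: total 40.
No size-1 selection does better; minimum is 35.

35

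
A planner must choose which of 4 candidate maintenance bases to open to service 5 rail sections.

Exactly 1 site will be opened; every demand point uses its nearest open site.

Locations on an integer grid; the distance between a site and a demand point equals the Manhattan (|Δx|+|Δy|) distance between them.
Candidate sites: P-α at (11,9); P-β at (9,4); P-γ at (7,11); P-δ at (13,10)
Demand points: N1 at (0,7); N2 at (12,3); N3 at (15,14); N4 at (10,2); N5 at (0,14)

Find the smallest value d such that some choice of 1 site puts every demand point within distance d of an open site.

Open {P-γ}.
  Farthest demand point is N2 at distance 13 (to P-γ); all others are ≤ 13.
With {P-α} the worst case is 16.
With {P-δ} the worst case is 17.
No size-1 selection achieves below 13.

13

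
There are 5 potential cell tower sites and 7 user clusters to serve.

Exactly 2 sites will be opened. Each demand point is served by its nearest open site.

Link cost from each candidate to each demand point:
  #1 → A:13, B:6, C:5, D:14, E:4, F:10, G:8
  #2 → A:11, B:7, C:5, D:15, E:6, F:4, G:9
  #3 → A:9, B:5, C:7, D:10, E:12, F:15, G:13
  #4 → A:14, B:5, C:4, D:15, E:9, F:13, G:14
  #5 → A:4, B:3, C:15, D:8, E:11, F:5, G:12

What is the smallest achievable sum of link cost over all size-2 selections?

37

Open {#1, #5}.
  A→#5 4, B→#5 3, C→#1 5, D→#5 8, E→#1 4, F→#5 5, G→#1 8  ⇒ total 37.
Compare {#2, #5}: total 39.
Compare {#4, #5}: total 45.
No size-2 selection does better; minimum is 37.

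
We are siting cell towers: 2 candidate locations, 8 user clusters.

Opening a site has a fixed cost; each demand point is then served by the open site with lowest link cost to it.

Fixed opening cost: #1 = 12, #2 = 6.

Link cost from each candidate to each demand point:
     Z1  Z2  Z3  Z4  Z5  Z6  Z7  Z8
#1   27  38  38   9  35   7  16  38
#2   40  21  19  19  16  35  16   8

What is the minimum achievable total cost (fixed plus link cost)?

141

Open {#1, #2}: assign each demand point to its cheapest open site.
  Z1→#1 27, Z2→#2 21, Z3→#2 19, Z4→#1 9, Z5→#2 16, Z6→#1 7, Z7→#1 16, Z8→#2 8
  link cost 123, fixed 18 → total 141.
Compare {#2}: link cost 174 + fixed 6 = 180.
Compare {#1}: link cost 208 + fixed 12 = 220.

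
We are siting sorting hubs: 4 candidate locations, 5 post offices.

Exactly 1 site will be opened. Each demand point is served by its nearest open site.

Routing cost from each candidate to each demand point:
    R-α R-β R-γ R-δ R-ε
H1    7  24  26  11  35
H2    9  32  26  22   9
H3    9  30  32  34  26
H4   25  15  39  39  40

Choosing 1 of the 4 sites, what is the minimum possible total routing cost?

98

Open {H2}.
  R-α→H2 9, R-β→H2 32, R-γ→H2 26, R-δ→H2 22, R-ε→H2 9  ⇒ total 98.
Compare {H1}: total 103.
Compare {H3}: total 131.
No size-1 selection does better; minimum is 98.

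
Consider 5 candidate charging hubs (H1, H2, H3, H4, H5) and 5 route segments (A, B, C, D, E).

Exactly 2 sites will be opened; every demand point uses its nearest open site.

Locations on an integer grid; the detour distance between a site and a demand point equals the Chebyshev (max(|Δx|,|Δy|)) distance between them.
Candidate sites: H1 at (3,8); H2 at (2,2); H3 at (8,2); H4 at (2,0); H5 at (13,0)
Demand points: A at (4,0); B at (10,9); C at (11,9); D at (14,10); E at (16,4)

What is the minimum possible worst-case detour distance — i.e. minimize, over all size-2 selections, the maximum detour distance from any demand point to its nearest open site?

Open {H1, H3}.
  Farthest demand point is D at detour distance 8 (to H3); all others are ≤ 8.
With {H2, H3} the worst case is 8.
With {H3, H4} the worst case is 8.
No size-2 selection achieves below 8.

8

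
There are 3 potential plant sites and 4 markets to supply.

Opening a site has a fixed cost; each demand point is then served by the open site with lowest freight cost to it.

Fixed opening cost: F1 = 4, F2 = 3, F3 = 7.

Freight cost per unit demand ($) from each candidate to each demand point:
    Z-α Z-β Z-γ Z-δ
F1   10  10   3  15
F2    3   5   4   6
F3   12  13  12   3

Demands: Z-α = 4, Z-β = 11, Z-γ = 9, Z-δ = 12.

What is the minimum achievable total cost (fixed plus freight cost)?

144

Open {F1, F2, F3}: assign each demand point to its cheapest open site.
  Z-α→F2 4×3=12, Z-β→F2 11×5=55, Z-γ→F1 9×3=27, Z-δ→F3 12×3=36
  freight cost 130, fixed 14 → total 144.
Compare {F2, F3}: freight cost 139 + fixed 10 = 149.
Compare {F1, F2}: freight cost 166 + fixed 7 = 173.
Compare {F2}: freight cost 175 + fixed 3 = 178.
All other subsets cost ≥ 149. Minimum total cost: 144.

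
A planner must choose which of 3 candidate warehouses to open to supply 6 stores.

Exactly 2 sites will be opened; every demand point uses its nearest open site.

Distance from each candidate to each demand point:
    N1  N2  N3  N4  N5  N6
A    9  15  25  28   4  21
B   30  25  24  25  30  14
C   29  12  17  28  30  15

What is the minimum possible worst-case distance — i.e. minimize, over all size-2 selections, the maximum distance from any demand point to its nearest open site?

Open {A, B}.
  Farthest demand point is N4 at distance 25 (to B); all others are ≤ 25.
With {A, C} the worst case is 28.
With {B, C} the worst case is 30.
No size-2 selection achieves below 25.

25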